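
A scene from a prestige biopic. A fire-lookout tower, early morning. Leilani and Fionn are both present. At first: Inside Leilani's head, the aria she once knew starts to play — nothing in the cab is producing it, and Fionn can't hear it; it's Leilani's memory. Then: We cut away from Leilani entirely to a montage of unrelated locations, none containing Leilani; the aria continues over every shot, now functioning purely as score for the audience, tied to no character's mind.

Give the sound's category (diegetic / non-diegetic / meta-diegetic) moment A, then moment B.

meta-diegetic, non-diegetic

Moment A: the music lives inside Leilani's mind alone; Fionn can't hear it → meta-diegetic.
Moment B: once it plays over shots Leilani isn't in, detached from any character's subjectivity, it's conventional underscore → non-diegetic.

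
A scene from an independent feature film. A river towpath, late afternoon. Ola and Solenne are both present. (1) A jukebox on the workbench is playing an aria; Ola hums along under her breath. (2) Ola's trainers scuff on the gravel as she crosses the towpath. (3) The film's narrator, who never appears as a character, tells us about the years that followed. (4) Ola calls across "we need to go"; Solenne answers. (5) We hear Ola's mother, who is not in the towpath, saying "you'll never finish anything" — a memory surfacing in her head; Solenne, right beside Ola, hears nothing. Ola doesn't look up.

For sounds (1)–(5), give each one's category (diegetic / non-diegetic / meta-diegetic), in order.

diegetic, diegetic, non-diegetic, diegetic, meta-diegetic

Sound (1): the music comes from an on-screen device that Ola responds to, so diegetic.
(2) it's the physical sound of Ola moving in the space → diegetic.
(3) external voice-over — not a character, not heard by anyone in the scene → non-diegetic.
(4) is diegetic: on-screen dialogue — Ola speaks and Solenne is there to hear.
(5) is meta-diegetic: the voice is a memory playing only inside Ola's mind; Solenne can't hear it.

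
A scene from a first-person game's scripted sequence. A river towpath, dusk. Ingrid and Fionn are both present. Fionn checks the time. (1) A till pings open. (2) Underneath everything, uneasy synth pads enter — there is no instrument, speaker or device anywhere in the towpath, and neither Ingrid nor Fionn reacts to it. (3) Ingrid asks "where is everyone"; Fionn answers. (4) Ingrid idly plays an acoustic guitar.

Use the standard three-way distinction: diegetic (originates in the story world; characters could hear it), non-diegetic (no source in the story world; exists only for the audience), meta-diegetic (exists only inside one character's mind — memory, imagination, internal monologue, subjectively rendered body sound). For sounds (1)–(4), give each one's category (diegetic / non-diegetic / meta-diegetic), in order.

diegetic, non-diegetic, diegetic, diegetic

(1) an in-world source (a till); characters could hear it → diegetic.
(2) is non-diegetic: it has no source in the story world and no character can hear it — it's underscore.
(3) Ingrid is a character speaking aloud in the scene → diegetic.
(4) the instrument and the performer are both in the scene → diegetic.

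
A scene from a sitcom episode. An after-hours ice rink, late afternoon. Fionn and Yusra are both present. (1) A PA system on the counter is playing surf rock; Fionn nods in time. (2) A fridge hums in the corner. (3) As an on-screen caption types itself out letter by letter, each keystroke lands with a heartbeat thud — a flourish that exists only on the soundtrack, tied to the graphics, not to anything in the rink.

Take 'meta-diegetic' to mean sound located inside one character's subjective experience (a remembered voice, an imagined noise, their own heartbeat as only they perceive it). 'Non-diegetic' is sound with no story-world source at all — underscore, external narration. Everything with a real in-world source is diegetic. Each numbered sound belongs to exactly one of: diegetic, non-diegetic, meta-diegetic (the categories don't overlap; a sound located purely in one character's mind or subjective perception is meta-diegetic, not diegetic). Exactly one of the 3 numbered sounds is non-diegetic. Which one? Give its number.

(1) the music comes from an on-screen device that Fionn responds to → diegetic.
(2) a fridge is part of the location's real environment → diegetic.
(3) it accompanies on-screen graphics, not anything inside the story world → non-diegetic.
Only (3) is non-diegetic.

3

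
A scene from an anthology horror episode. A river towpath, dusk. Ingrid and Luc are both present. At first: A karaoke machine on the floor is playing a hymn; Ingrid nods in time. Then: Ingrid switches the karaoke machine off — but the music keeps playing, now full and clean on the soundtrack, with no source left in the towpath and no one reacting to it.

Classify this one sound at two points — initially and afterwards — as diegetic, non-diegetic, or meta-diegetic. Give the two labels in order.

diegetic, non-diegetic

Initially: a karaoke machine is a real in-scene source and Ingrid reacts to it → diegetic.
Afterwards: there is no longer any in-world source and no one can hear it — it has become underscore → non-diegetic.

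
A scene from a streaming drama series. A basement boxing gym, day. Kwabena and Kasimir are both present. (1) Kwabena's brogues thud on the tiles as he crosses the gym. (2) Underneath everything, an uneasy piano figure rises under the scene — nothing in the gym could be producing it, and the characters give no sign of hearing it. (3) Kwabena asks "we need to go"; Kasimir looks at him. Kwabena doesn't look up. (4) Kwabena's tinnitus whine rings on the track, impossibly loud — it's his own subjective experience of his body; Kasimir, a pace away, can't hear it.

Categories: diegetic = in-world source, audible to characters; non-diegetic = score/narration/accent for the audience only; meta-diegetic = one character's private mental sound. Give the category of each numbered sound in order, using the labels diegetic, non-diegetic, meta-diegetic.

Sound (1): Kwabena's footsteps are produced in the story world, so diegetic.
(2) nothing in the gym produces it and the characters don't hear it — pure soundtrack → non-diegetic.
(3) on-screen dialogue — Kwabena speaks and Kasimir is there to hear → diegetic.
(4) is meta-diegetic: it's Kwabena's internal bodily sensation rendered as sound; only Kwabena 'hears' it.

diegetic, non-diegetic, diegetic, meta-diegetic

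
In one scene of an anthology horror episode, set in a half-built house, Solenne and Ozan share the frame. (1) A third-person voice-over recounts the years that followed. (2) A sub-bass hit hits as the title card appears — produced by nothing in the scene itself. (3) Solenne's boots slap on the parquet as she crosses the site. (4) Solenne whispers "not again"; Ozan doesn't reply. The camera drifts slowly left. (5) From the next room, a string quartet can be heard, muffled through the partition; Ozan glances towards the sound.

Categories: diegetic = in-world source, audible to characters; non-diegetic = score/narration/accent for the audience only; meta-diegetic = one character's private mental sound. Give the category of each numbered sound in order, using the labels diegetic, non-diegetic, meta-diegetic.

non-diegetic, non-diegetic, diegetic, diegetic, diegetic

Sound (1): commentary laid over the scene from outside the fiction, so non-diegetic.
(2) is non-diegetic: an editorial stinger — it belongs to the cut, not the story world.
(3) is diegetic: a character's body making contact with the set — an in-world sound.
Sound (4): Solenne is a character speaking aloud in the scene, so diegetic.
(5) is diegetic: off-screen diegetic: the source is out of frame but still in the story's space.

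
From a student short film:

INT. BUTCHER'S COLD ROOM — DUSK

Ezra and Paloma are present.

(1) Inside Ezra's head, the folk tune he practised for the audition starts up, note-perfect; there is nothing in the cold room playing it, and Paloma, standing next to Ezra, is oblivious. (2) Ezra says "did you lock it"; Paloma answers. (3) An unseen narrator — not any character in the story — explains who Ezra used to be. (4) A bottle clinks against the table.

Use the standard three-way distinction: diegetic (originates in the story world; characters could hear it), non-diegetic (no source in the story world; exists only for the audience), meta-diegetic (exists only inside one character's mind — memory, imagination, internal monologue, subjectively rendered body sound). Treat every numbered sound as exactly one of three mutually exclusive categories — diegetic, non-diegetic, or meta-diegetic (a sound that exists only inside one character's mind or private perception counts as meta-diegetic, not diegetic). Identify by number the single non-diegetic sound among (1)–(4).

3

(1) remembered music, private to Ezra — Paloma is oblivious because it isn't in the room → meta-diegetic.
(2) on-screen dialogue — Ezra speaks and Paloma is there to hear → diegetic.
(3) external voice-over — not a character, not heard by anyone in the scene → non-diegetic.
(4) is diegetic: a bottle is a real object/event in the scene's world.
Only (3) is non-diegetic.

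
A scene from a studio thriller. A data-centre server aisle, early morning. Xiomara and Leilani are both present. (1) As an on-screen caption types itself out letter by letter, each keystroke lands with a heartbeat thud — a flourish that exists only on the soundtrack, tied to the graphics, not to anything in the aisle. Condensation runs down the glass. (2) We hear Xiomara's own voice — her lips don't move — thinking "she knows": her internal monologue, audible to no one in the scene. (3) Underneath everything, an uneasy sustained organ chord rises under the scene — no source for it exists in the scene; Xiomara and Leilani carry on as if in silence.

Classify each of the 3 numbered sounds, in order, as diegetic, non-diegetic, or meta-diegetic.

non-diegetic, meta-diegetic, non-diegetic

Sound (1): the caption isn't part of the story world, so neither is the sound tied to it, so non-diegetic.
(2) internal monologue — inside Xiomara's mind, not spoken into the scene → meta-diegetic.
(3) it has no source in the story world and no character can hear it — it's underscore → non-diegetic.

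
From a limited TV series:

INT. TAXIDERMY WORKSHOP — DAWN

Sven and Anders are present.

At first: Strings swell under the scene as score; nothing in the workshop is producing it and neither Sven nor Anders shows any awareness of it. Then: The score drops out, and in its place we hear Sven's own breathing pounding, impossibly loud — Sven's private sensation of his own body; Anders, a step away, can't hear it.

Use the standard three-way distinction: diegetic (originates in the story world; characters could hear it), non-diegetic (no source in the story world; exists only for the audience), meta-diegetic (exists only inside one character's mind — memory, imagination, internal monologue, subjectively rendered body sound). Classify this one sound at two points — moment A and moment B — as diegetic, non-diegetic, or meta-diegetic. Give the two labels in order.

non-diegetic, meta-diegetic

Moment A: underscore with no in-world source, inaudible to the characters → non-diegetic.
Moment B: the body sound is Sven's subjective perception alone — Anders can't hear it → meta-diegetic.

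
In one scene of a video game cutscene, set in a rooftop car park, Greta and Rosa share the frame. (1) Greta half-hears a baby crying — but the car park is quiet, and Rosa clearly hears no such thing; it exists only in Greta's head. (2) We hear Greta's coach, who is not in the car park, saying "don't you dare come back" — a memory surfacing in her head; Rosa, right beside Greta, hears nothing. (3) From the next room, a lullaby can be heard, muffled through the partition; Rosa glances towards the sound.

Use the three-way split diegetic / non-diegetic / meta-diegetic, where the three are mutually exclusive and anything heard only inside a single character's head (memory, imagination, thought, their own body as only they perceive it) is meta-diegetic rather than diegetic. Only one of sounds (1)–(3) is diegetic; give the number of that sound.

3

(1) Greta alone 'hears' it — an imagined sound, not present in the space → meta-diegetic.
(2) it's Greta's recollection rendered as sound; the other character can't hear it → meta-diegetic.
(3) the music has an off-screen but real-world source and a character hears it → diegetic.
Only (3) is diegetic.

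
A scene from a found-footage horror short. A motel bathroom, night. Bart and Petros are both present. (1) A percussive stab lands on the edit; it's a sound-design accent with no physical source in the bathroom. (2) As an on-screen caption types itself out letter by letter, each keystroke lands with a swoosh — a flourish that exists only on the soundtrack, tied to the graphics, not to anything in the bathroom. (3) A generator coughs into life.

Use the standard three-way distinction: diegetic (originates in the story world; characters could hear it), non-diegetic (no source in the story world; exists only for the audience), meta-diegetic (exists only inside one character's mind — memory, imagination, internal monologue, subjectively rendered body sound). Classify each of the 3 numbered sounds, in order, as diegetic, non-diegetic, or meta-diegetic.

Sound (1): it's a sound-design accent with no in-world source; no one in the scene can hear it, so non-diegetic.
(2) it accompanies on-screen graphics, not anything inside the story world → non-diegetic.
Sound (3): an in-world source (a generator); characters could hear it, so diegetic.

non-diegetic, non-diegetic, diegetic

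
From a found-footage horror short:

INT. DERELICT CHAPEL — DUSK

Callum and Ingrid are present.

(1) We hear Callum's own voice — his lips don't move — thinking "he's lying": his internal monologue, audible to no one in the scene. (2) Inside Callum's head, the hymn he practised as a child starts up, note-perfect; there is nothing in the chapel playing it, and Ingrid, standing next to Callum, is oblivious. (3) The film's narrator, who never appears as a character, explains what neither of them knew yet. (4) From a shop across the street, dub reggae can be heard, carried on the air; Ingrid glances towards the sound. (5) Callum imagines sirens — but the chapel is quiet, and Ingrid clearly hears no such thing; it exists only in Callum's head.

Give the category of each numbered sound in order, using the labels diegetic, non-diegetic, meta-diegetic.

meta-diegetic, meta-diegetic, non-diegetic, diegetic, meta-diegetic

Sound (1): internal monologue — inside Callum's mind, not spoken into the scene, so meta-diegetic.
(2) is meta-diegetic: it lives in Callum's subjectivity, not in the chapel.
(3) is non-diegetic: external voice-over — not a character, not heard by anyone in the scene.
(4) it's coming from a shop across the street — a location within the story world — and Ingrid reacts → diegetic.
(5) subjective to Callum: the chapel is silent and Ingrid hears nothing → meta-diegetic.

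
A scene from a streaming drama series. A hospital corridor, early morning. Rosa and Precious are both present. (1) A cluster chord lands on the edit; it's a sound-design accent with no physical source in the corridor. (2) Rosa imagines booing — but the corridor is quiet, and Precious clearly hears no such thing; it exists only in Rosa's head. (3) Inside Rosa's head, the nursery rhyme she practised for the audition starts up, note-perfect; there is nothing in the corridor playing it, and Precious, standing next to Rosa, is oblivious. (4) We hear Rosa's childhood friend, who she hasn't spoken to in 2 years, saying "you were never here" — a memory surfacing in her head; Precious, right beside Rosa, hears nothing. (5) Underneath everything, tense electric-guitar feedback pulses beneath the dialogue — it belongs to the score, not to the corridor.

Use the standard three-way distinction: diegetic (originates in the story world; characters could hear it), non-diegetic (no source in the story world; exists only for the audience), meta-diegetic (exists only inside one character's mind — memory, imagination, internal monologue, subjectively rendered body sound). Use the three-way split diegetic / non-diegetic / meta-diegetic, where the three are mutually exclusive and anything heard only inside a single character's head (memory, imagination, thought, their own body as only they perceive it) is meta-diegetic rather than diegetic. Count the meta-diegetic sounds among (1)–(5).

3

(1) is non-diegetic: nothing in the scene produces it; it's an accent added for the audience.
(2) the sound is imagined by Rosa; nothing in the story world is producing it and Precious can't hear it → meta-diegetic.
(3) remembered music, private to Rosa — Precious is oblivious because it isn't in the room → meta-diegetic.
Sound (4): a remembered line, private to Rosa — not present in the room, not audible to Precious, so meta-diegetic.
(5) score with no on-screen or off-screen source; it exists for the audience alone → non-diegetic.
So 3 of the 5 are meta-diegetic: (2), (3), (4).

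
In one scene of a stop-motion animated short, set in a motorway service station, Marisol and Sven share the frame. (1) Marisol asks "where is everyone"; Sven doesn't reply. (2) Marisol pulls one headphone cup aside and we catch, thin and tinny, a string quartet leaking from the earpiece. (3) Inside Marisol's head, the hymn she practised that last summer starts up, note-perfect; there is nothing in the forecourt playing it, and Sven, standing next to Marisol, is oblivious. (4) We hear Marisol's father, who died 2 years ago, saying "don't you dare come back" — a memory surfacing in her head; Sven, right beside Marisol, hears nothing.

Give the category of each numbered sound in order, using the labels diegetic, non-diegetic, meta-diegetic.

(1) is diegetic: on-screen dialogue — Marisol speaks and Sven is there to hear.
Sound (2): the earpiece is a real device on Marisol's head — source music, so diegetic.
Sound (3): remembered music, private to Marisol — Sven is oblivious because it isn't in the room, so meta-diegetic.
(4) the voice is a memory playing only inside Marisol's mind; Sven can't hear it → meta-diegetic.

diegetic, diegetic, meta-diegetic, meta-diegetic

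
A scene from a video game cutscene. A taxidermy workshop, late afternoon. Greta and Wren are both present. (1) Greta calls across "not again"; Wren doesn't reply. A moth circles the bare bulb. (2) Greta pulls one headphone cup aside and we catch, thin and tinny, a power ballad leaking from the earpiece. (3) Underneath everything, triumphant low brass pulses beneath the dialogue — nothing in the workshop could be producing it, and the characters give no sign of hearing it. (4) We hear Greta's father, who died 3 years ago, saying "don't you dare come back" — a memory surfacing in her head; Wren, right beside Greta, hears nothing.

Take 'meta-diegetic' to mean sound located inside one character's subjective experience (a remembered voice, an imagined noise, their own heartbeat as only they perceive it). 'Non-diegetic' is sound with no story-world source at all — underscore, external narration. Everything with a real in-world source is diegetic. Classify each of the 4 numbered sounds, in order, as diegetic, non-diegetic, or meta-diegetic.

diegetic, diegetic, non-diegetic, meta-diegetic

Sound (1): on-screen dialogue — Greta speaks and Wren is there to hear, so diegetic.
(2) the earpiece is a real device on Greta's head — source music → diegetic.
Sound (3): score with no on-screen or off-screen source; it exists for the audience alone, so non-diegetic.
Sound (4): the voice is a memory playing only inside Greta's mind; Wren can't hear it, so meta-diegetic.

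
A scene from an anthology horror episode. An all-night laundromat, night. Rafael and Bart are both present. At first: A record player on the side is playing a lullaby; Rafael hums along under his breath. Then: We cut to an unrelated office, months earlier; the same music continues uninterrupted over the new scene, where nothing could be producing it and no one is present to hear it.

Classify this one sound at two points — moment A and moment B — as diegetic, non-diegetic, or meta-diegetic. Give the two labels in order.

Moment A: a record player is a real in-scene source and Rafael reacts to it → diegetic.
Moment B: there is no longer any in-world source and no one can hear it — it has become underscore → non-diegetic.

diegetic, non-diegetic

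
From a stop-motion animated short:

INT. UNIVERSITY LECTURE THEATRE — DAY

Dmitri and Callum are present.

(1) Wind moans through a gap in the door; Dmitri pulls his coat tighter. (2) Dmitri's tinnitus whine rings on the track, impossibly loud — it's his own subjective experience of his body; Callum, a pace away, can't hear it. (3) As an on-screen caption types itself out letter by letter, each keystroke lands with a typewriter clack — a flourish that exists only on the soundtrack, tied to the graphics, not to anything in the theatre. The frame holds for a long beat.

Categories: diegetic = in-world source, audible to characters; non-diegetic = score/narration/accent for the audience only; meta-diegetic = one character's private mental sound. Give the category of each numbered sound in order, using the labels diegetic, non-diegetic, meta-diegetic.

Sound (1): ambient/room sound belonging to the story's physical space, so diegetic.
(2) is meta-diegetic: it's Dmitri's internal bodily sensation rendered as sound; only Dmitri 'hears' it.
(3) it accompanies on-screen graphics, not anything inside the story world → non-diegetic.

diegetic, meta-diegetic, non-diegetic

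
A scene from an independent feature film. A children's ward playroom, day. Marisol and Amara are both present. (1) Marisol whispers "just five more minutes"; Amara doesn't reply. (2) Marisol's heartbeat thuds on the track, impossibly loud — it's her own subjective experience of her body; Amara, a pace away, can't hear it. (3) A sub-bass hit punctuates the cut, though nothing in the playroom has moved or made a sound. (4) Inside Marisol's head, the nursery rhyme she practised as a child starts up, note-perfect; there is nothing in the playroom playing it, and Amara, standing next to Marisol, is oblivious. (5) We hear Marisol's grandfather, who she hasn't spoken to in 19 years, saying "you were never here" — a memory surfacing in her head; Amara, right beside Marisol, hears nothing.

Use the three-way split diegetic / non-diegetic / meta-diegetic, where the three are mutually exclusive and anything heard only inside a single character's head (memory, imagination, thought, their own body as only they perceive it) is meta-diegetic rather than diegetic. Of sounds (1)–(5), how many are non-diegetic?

1

Sound (1): spoken by a character present in the story world, so diegetic.
(2) is meta-diegetic: it's Marisol's internal bodily sensation rendered as sound; only Marisol 'hears' it.
(3) it's a sound-design accent with no in-world source; no one in the scene can hear it → non-diegetic.
(4) remembered music, private to Marisol — Amara is oblivious because it isn't in the room → meta-diegetic.
(5) is meta-diegetic: the voice is a memory playing only inside Marisol's mind; Amara can't hear it.
So 1 of the 5 is non-diegetic: (3).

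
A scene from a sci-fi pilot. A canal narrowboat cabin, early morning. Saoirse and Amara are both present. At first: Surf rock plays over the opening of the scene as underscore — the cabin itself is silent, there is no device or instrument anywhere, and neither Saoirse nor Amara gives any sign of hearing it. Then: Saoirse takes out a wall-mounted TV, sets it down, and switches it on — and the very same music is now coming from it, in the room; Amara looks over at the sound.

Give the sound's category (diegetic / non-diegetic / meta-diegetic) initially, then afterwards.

non-diegetic, diegetic

Initially: no in-world source exists and no character can hear it — underscore → non-diegetic.
Afterwards: a wall-mounted TV is now a real source in the story world and the characters hear it → diegetic.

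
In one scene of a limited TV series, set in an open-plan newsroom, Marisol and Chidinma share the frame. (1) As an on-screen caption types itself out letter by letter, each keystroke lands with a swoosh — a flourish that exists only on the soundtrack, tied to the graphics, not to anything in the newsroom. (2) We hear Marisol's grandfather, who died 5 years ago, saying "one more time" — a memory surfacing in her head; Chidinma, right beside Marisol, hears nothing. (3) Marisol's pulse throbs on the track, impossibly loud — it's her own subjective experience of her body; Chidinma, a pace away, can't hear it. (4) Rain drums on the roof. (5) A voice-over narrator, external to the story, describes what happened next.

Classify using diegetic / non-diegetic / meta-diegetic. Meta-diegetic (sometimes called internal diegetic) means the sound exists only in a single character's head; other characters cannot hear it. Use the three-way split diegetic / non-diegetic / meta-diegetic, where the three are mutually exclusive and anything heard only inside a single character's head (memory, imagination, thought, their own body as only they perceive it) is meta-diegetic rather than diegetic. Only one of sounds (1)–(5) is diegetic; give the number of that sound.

4

Sound (1): sound married to a title/caption — outside the diegesis by definition, so non-diegetic.
(2) it's Marisol's recollection rendered as sound; the other character can't hear it → meta-diegetic.
Sound (3): a subjective body sound — Marisol's private perception, inaudible to Chidinma, so meta-diegetic.
(4) ambient/room sound belonging to the story's physical space → diegetic.
Sound (5): external voice-over — not a character, not heard by anyone in the scene, so non-diegetic.
Only (4) is diegetic.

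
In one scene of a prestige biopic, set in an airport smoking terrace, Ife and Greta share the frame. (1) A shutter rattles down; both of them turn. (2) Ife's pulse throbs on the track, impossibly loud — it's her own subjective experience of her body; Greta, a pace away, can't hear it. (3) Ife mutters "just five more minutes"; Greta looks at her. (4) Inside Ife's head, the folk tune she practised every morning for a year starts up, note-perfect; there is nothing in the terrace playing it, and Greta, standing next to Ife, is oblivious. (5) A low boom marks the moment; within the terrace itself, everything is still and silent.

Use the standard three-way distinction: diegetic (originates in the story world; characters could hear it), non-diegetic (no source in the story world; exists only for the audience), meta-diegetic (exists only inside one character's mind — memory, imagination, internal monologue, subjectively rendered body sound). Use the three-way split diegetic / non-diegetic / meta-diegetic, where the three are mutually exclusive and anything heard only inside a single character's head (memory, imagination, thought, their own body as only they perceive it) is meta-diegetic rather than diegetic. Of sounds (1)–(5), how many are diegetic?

2

(1) a shutter is a real object/event in the scene's world → diegetic.
(2) is meta-diegetic: point-of-audition from inside Ife's body; not a sound in the room.
(3) Ife is a character speaking aloud in the scene → diegetic.
Sound (4): the music is a memory playing inside Ife's mind alone; no real-world source, Greta can't hear it, so meta-diegetic.
(5) is non-diegetic: an editorial stinger — it belongs to the cut, not the story world.
So 2 of the 5 are diegetic: (1), (3).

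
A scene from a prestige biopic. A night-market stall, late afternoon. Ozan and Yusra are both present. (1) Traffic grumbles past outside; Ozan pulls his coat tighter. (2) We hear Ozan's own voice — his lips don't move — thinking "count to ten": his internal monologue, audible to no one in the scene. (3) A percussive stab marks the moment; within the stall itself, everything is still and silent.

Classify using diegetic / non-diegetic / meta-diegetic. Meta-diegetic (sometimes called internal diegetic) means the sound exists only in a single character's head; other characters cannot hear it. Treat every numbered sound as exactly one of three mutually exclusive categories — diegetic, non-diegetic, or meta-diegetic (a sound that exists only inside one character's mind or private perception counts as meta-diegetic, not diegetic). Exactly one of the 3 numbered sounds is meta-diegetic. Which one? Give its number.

2

(1) it's the actual ambient sound of the location → diegetic.
Sound (2): it's Ozan's unspoken thought, heard only by the audience via his subjectivity, so meta-diegetic.
(3) is non-diegetic: nothing in the scene produces it; it's an accent added for the audience.
Only (2) is meta-diegetic.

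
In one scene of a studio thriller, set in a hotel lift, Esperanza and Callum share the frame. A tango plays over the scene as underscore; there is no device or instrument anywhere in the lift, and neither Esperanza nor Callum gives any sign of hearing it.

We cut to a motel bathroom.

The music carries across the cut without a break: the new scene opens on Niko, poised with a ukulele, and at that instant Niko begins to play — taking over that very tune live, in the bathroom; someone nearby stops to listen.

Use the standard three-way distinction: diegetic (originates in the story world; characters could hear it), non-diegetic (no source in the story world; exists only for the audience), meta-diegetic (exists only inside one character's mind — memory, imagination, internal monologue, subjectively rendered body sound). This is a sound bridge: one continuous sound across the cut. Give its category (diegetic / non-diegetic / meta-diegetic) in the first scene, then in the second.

non-diegetic, diegetic

Scene one: there's no in-world source anywhere and no character hears it — underscore for the audience only → non-diegetic.
Scene two: from the moment Niko starts playing, the tune is being performed on a ukulele inside the story world and another character hears it → diegetic.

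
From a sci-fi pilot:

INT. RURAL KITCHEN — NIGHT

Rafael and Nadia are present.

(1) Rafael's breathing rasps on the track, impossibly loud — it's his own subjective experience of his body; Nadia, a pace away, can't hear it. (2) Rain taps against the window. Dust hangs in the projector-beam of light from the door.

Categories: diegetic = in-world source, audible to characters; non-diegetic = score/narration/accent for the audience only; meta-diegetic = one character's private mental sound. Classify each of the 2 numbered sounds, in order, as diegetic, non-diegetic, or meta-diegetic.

meta-diegetic, diegetic

Sound (1): a subjective body sound — Rafael's private perception, inaudible to Nadia, so meta-diegetic.
Sound (2): it's the actual ambient sound of the location, so diegetic.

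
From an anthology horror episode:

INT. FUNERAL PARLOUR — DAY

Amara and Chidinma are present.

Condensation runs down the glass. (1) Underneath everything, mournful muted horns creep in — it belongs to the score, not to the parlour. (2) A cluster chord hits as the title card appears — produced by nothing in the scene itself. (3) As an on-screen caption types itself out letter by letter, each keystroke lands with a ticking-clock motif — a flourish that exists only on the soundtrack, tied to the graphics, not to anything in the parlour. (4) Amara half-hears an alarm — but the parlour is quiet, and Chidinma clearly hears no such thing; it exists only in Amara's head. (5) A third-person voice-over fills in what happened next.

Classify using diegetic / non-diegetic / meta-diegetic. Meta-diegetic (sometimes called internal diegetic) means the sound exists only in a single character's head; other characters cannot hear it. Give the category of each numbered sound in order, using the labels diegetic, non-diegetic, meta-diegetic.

non-diegetic, non-diegetic, non-diegetic, meta-diegetic, non-diegetic

(1) is non-diegetic: nothing in the parlour produces it and the characters don't hear it — pure soundtrack.
(2) is non-diegetic: it's a sound-design accent with no in-world source; no one in the scene can hear it.
(3) the caption isn't part of the story world, so neither is the sound tied to it → non-diegetic.
(4) is meta-diegetic: Amara alone 'hears' it — an imagined sound, not present in the space.
(5) external voice-over — not a character, not heard by anyone in the scene → non-diegetic.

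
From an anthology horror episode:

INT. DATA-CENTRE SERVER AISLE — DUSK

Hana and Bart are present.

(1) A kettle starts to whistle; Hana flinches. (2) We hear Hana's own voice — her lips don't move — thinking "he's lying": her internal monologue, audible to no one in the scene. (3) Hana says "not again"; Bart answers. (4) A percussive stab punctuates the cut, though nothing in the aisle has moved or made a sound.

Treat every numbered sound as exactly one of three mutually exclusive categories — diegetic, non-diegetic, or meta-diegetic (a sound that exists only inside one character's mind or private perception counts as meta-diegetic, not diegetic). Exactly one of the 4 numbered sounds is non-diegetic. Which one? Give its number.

(1) the sound comes from a kettle physically present in the location → diegetic.
Sound (2): it's Hana's unspoken thought, heard only by the audience via her subjectivity, so meta-diegetic.
(3) is diegetic: on-screen dialogue — Hana speaks and Bart is there to hear.
(4) it's a sound-design accent with no in-world source; no one in the scene can hear it → non-diegetic.
Only (4) is non-diegetic.

4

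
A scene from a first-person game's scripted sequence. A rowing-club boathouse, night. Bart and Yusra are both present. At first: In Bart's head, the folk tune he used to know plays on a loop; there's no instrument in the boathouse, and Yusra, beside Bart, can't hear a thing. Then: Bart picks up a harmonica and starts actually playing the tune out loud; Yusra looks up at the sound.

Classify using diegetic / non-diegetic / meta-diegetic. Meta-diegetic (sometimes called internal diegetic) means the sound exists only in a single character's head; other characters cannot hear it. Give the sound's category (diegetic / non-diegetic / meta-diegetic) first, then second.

First: the tune exists only as Bart's private memory; Yusra can't hear it → meta-diegetic.
Second: Bart is now producing it live on a harmonica, in the room, and Yusra hears it → diegetic.

meta-diegetic, diegetic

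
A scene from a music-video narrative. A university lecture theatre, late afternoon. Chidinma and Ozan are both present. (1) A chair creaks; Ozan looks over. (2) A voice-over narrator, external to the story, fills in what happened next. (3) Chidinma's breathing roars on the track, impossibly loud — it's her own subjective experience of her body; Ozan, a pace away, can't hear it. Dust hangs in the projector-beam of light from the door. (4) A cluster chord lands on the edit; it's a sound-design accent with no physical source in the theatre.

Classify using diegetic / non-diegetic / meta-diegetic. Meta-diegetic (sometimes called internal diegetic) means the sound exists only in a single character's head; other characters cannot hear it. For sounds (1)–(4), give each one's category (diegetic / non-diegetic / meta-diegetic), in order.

Sound (1): a chair is a real object/event in the scene's world, so diegetic.
(2) is non-diegetic: commentary laid over the scene from outside the fiction.
(3) is meta-diegetic: point-of-audition from inside Chidinma's body; not a sound in the room.
(4) it's a sound-design accent with no in-world source; no one in the scene can hear it → non-diegetic.

diegetic, non-diegetic, meta-diegetic, non-diegetic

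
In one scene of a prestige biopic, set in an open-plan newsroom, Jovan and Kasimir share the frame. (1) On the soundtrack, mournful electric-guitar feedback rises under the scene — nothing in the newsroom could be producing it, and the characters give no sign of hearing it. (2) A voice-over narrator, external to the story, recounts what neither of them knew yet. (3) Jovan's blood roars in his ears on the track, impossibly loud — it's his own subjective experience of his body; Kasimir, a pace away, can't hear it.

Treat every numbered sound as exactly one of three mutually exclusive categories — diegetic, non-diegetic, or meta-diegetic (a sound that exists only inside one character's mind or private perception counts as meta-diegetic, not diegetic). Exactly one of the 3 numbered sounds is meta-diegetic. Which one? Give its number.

(1) score with no on-screen or off-screen source; it exists for the audience alone → non-diegetic.
(2) the narrator exists outside the story world, addressing only the audience → non-diegetic.
(3) it's Jovan's internal bodily sensation rendered as sound; only Jovan 'hears' it → meta-diegetic.
Only (3) is meta-diegetic.

3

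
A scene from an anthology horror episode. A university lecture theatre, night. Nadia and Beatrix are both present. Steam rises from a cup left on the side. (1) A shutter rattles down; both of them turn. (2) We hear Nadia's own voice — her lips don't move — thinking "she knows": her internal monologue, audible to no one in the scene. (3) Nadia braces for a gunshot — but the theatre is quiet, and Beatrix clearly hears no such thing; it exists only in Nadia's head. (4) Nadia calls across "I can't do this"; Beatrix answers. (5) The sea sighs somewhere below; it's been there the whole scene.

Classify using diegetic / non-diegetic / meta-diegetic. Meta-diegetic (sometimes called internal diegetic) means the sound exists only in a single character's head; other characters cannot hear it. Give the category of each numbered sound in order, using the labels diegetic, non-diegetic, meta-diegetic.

(1) an in-world source (a shutter); characters could hear it → diegetic.
(2) is meta-diegetic: Nadia's thought-voice: a private mental sound no other character can hear.
(3) the sound is imagined by Nadia; nothing in the story world is producing it and Beatrix can't hear it → meta-diegetic.
Sound (4): Nadia is a character speaking aloud in the scene, so diegetic.
Sound (5): it's the actual ambient sound of the location, so diegetic.

diegetic, meta-diegetic, meta-diegetic, diegetic, diegetic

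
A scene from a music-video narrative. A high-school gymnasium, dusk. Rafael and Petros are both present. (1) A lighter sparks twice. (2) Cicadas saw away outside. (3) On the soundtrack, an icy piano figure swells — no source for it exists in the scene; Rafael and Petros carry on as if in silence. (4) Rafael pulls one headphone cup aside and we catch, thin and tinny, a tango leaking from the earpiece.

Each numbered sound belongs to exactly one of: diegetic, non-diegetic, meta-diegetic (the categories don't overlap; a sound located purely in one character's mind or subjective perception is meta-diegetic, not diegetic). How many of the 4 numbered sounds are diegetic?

(1) an in-world source (a lighter); characters could hear it → diegetic.
(2) cicadas is part of the location's real environment → diegetic.
(3) is non-diegetic: it has no source in the story world and no character can hear it — it's underscore.
(4) the earpiece is a real device on Rafael's head — source music → diegetic.
So 3 of the 4 are diegetic: (1), (2), (4).

3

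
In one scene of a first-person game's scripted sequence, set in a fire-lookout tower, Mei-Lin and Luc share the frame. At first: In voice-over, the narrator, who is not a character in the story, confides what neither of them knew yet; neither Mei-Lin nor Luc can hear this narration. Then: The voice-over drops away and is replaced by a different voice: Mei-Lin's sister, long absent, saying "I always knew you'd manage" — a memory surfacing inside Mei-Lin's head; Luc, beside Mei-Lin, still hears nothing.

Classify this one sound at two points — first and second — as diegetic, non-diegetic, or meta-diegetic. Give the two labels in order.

non-diegetic, meta-diegetic

First: the external narrator addresses only the audience — outside the story world → non-diegetic.
Second: the replacement voice is a memory inside Mei-Lin's mind specifically → meta-diegetic.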